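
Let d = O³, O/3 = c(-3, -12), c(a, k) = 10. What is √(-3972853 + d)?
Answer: I*√3945853 ≈ 1986.4*I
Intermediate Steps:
O = 30 (O = 3*10 = 30)
d = 27000 (d = 30³ = 27000)
√(-3972853 + d) = √(-3972853 + 27000) = √(-3945853) = I*√3945853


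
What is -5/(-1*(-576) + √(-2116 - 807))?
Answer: -2880/334699 + 5*I*√2923/334699 ≈ -0.0086048 + 0.00080766*I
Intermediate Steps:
-5/(-1*(-576) + √(-2116 - 807)) = -5/(576 + √(-2923)) = -5/(576 + I*√2923)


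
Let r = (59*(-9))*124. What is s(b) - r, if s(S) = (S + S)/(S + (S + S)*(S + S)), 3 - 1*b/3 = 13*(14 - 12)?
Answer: 18107098/275 ≈ 65844.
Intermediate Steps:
b = -69 (b = 9 - 39*(14 - 12) = 9 - 39*2 = 9 - 3*26 = 9 - 78 = -69)
s(S) = 2*S/(S + 4*S²) (s(S) = (2*S)/(S + (2*S)*(2*S)) = (2*S)/(S + 4*S²) = 2*S/(S + 4*S²))
r = -65844 (r = -531*124 = -65844)
s(b) - r = 2/(1 + 4*(-69)) - 1*(-65844) = 2/(1 - 276) + 65844 = 2/(-275) + 65844 = 2*(-1/275) + 65844 = -2/275 + 65844 = 18107098/275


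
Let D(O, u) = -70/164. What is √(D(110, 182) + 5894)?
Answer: 3*√4403154/82 ≈ 76.770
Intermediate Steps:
D(O, u) = -35/82 (D(O, u) = -70*1/164 = -35/82)
√(D(110, 182) + 5894) = √(-35/82 + 5894) = √(483273/82) = 3*√4403154/82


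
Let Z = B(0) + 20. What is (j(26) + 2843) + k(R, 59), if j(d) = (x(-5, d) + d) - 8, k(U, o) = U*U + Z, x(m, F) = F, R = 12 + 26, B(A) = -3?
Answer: 4348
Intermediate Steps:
R = 38
Z = 17 (Z = -3 + 20 = 17)
k(U, o) = 17 + U² (k(U, o) = U*U + 17 = U² + 17 = 17 + U²)
j(d) = -8 + 2*d (j(d) = (d + d) - 8 = 2*d - 8 = -8 + 2*d)
(j(26) + 2843) + k(R, 59) = ((-8 + 2*26) + 2843) + (17 + 38²) = ((-8 + 52) + 2843) + (17 + 1444) = (44 + 2843) + 1461 = 2887 + 1461 = 4348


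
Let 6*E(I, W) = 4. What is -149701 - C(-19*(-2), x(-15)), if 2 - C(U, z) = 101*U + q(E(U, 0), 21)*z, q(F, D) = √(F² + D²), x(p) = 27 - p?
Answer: -145865 + 14*√3973 ≈ -1.4498e+5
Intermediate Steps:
E(I, W) = ⅔ (E(I, W) = (⅙)*4 = ⅔)
q(F, D) = √(D² + F²)
C(U, z) = 2 - 101*U - z*√3973/3 (C(U, z) = 2 - (101*U + √(21² + (⅔)²)*z) = 2 - (101*U + √(441 + 4/9)*z) = 2 - (101*U + √(3973/9)*z) = 2 - (101*U + (√3973/3)*z) = 2 - (101*U + z*√3973/3) = 2 + (-101*U - z*√3973/3) = 2 - 101*U - z*√3973/3)
-149701 - C(-19*(-2), x(-15)) = -149701 - (2 - (-1919)*(-2) - (27 - 1*(-15))*√3973/3) = -149701 - (2 - 101*38 - (27 + 15)*√3973/3) = -149701 - (2 - 3838 - ⅓*42*√3973) = -149701 - (2 - 3838 - 14*√3973) = -149701 - (-3836 - 14*√3973) = -149701 + (3836 + 14*√3973) = -145865 + 14*√3973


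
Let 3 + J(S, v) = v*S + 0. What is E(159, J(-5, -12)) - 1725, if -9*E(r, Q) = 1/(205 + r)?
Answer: -5651101/3276 ≈ -1725.0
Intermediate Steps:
J(S, v) = -3 + S*v (J(S, v) = -3 + (v*S + 0) = -3 + (S*v + 0) = -3 + S*v)
E(r, Q) = -1/(9*(205 + r))
E(159, J(-5, -12)) - 1725 = -1/(1845 + 9*159) - 1725 = -1/(1845 + 1431) - 1725 = -1/3276 - 1725 = -5651101/3276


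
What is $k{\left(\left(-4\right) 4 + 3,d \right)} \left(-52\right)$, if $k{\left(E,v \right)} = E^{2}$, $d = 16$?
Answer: $-8788$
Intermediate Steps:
$k{\left(\left(-4\right) 4 + 3,d \right)} \left(-52\right) = \left(\left(-4\right) 4 + 3\right)^{2} \left(-52\right) = \left(-16 + 3\right)^{2} \left(-52\right) = \left(-13\right)^{2} \left(-52\right) = 169 \left(-52\right) = -8788$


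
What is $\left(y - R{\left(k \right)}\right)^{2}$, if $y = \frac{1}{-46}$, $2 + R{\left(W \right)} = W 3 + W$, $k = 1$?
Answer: $\frac{8649}{2116} \approx 4.0874$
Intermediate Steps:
$R{\left(W \right)} = -2 + 4 W$ ($R{\left(W \right)} = -2 + \left(W 3 + W\right) = -2 + \left(3 W + W\right) = -2 + 4 W$)
$y = - \frac{1}{46} \approx -0.021739$
$\left(y - R{\left(k \right)}\right)^{2} = \left(- \frac{1}{46} - \left(-2 + 4 \cdot 1\right)\right)^{2} = \left(- \frac{1}{46} - \left(-2 + 4\right)\right)^{2} = \left(- \frac{1}{46} - 2\right)^{2} = \left(- \frac{93}{46}\right)^{2} = \frac{8649}{2116}$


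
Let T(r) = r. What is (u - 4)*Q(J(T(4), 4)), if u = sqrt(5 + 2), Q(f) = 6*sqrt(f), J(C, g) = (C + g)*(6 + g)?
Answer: 24*sqrt(5)*(-4 + sqrt(7)) ≈ -72.677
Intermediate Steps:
J(C, g) = (6 + g)*(C + g)
u = sqrt(7) ≈ 2.6458
(u - 4)*Q(J(T(4), 4)) = (sqrt(7) - 4)*(6*sqrt(4**2 + 6*4 + 6*4 + 4*4)) = (-4 + sqrt(7))*(6*sqrt(16 + 24 + 24 + 16)) = (-4 + sqrt(7))*(6*sqrt(80)) = (-4 + sqrt(7))*(6*(4*sqrt(5))) = (-4 + sqrt(7))*(24*sqrt(5)) = 24*sqrt(5)*(-4 + sqrt(7))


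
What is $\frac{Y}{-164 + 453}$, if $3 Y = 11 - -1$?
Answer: $\frac{4}{289} \approx 0.013841$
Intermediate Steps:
$Y = 4$ ($Y = \frac{11 - -1}{3} = \frac{11 + 1}{3} = \frac{1}{3} \cdot 12 = 4$)
$\frac{Y}{-164 + 453} = \frac{4}{-164 + 453} = \frac{4}{289}$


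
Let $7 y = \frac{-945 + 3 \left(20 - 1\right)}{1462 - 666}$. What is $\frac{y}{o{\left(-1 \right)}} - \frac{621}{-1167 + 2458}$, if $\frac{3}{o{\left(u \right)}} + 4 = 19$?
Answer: $- \frac{2298063}{1798363} \approx -1.2779$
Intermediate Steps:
$o{\left(u \right)} = \frac{1}{5}$ ($o{\left(u \right)} = \frac{3}{-4 + 19} = \frac{3}{15} = 3 \cdot \frac{1}{15} = \frac{1}{5}$)
$y = - \frac{222}{1393}$ ($y = \frac{\left(-945 + 3 \left(20 - 1\right)\right) \frac{1}{1462 - 666}}{7} = \frac{\left(-945 + 3 \cdot 19\right) \frac{1}{796}}{7} = \frac{\left(-945 + 57\right) \frac{1}{796}}{7} = \frac{\left(-888\right) \frac{1}{796}}{7} = \frac{1}{7} \left(- \frac{222}{199}\right) = - \frac{222}{1393} \approx -0.15937$)
$\frac{y}{o{\left(-1 \right)}} - \frac{621}{-1167 + 2458} = - \frac{222 \frac{1}{\frac{1}{5}}}{1393} - \frac{621}{-1167 + 2458} = \left(- \frac{222}{1393}\right) 5 - \frac{621}{1291} = - \frac{1110}{1393} - \frac{621}{1291} = - \frac{2298063}{1798363}$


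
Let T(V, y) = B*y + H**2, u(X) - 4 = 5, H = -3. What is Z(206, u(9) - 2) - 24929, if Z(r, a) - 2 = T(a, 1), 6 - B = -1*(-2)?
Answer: -24914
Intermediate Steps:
B = 4 (B = 6 - (-1)*(-2) = 6 - 1*2 = 6 - 2 = 4)
u(X) = 9 (u(X) = 4 + 5 = 9)
T(V, y) = 9 + 4*y (T(V, y) = 4*y + (-3)**2 = 4*y + 9 = 9 + 4*y)
Z(r, a) = 15 (Z(r, a) = 2 + (9 + 4*1) = 2 + (9 + 4) = 2 + 13 = 15)
Z(206, u(9) - 2) - 24929 = 15 - 24929 = -24914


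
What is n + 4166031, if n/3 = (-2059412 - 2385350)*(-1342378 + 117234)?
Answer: 16336424653215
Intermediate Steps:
n = 16336420487184 (n = 3*((-2059412 - 2385350)*(-1342378 + 117234)) = 3*(-4444762*(-1225144)) = 3*5445473495728 = 16336420487184)
n + 4166031 = 16336420487184 + 4166031 = 16336424653215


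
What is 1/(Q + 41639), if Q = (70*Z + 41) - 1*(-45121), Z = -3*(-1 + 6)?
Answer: 1/85751 ≈ 1.1662e-5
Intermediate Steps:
Z = -15 (Z = -3*5 = -15)
Q = 44112 (Q = (70*(-15) + 41) - 1*(-45121) = (-1050 + 41) + 45121 = -1009 + 45121 = 44112)
1/(Q + 41639) = 1/(44112 + 41639) = 1/85751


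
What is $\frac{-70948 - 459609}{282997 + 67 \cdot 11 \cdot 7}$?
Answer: $- \frac{530557}{288156} \approx -1.8412$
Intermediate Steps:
$\frac{-70948 - 459609}{282997 + 67 \cdot 11 \cdot 7} = - \frac{530557}{282997 + 737 \cdot 7} = - \frac{530557}{282997 + 5159} = - \frac{530557}{288156}$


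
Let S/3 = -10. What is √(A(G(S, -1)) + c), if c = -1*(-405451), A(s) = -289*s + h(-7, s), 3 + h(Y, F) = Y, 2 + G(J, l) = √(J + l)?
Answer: √(406019 - 289*I*√31) ≈ 637.2 - 1.263*I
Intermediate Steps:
S = -30 (S = 3*(-10) = -30)
G(J, l) = -2 + √(J + l)
h(Y, F) = -3 + Y
A(s) = -10 - 289*s (A(s) = -289*s + (-3 - 7) = -289*s - 10 = -10 - 289*s)
c = 405451
√(A(G(S, -1)) + c) = √((-10 - 289*(-2 + √(-30 - 1))) + 405451) = √((-10 - 289*(-2 + √(-31))) + 405451) = √((-10 - 289*(-2 + I*√31)) + 405451) = √((-10 + (578 - 289*I*√31)) + 405451) = √((568 - 289*I*√31) + 405451) = √(406019 - 289*I*√31)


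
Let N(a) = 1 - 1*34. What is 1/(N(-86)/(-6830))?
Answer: 6830/33 ≈ 206.97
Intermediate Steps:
N(a) = -33 (N(a) = 1 - 34 = -33)
1/(N(-86)/(-6830)) = 1/(-33/(-6830)) = 1/(-33*(-1/6830)) = 1/(33/6830) = 6830/33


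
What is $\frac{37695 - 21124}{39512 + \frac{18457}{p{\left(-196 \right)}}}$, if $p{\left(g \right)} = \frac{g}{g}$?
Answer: $\frac{16571}{57969} \approx 0.28586$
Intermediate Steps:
$p{\left(g \right)} = 1$
$\frac{37695 - 21124}{39512 + \frac{18457}{p{\left(-196 \right)}}} = \frac{37695 - 21124}{39512 + \frac{18457}{1}} = \frac{16571}{39512 + 18457 \cdot 1} = \frac{16571}{39512 + 18457} = \frac{16571}{57969}$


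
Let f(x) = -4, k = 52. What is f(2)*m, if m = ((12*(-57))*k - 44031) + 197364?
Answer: -471060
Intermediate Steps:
m = 117765 (m = ((12*(-57))*52 - 44031) + 197364 = (-684*52 - 44031) + 197364 = (-35568 - 44031) + 197364 = -79599 + 197364 = 117765)
f(2)*m = -4*117765 = -471060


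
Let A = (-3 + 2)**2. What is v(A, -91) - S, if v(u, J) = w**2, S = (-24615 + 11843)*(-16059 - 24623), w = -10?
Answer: -519590404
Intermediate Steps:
A = 1 (A = (-1)**2 = 1)
S = 519590504 (S = -12772*(-40682) = 519590504)
v(u, J) = 100 (v(u, J) = (-10)**2 = 100)
v(A, -91) - S = 100 - 1*519590504 = 100 - 519590504 = -519590404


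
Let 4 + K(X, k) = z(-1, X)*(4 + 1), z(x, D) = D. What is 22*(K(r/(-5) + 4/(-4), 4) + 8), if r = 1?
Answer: -44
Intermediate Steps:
K(X, k) = -4 + 5*X (K(X, k) = -4 + X*(4 + 1) = -4 + X*5 = -4 + 5*X)
22*(K(r/(-5) + 4/(-4), 4) + 8) = 22*((-4 + 5*(1/(-5) + 4/(-4))) + 8) = 22*((-4 + 5*(1*(-⅕) + 4*(-¼))) + 8) = 22*((-4 + 5*(-⅕ - 1)) + 8) = 22*((-4 + 5*(-6/5)) + 8) = 22*((-4 - 6) + 8) = 22*(-10 + 8) = 22*(-2) = -44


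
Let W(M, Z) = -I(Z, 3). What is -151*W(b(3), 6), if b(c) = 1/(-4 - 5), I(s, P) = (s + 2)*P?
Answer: 3624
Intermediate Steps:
I(s, P) = P*(2 + s) (I(s, P) = (2 + s)*P = P*(2 + s))
b(c) = -1/9 (b(c) = 1/(-9) = -1/9)
W(M, Z) = -6 - 3*Z (W(M, Z) = -3*(2 + Z) = -(6 + 3*Z) = -6 - 3*Z)
-151*W(b(3), 6) = -151*(-6 - 3*6) = -151*(-6 - 18) = -151*(-24) = 3624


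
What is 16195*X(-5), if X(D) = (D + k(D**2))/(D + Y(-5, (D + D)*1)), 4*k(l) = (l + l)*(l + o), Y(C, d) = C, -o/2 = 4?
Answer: -1344185/4 ≈ -3.3605e+5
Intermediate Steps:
o = -8 (o = -2*4 = -8)
k(l) = l*(-8 + l)/2 (k(l) = ((l + l)*(l - 8))/4 = ((2*l)*(-8 + l))/4 = (2*l*(-8 + l))/4 = l*(-8 + l)/2)
X(D) = (D + D**2*(-8 + D**2)/2)/(-5 + D) (X(D) = (D + D**2*(-8 + D**2)/2)/(D - 5) = (D + D**2*(-8 + D**2)/2)/(-5 + D))
16195*X(-5) = 16195*((1/2)*(-5)*(2 - 5*(-8 + (-5)**2))/(-5 - 5)) = 16195*((1/2)*(-5)*(2 - 5*(-8 + 25))/(-10)) = 16195*((1/2)*(-5)*(-1/10)*(2 - 5*17)) = 16195*((1/2)*(-5)*(-1/10)*(2 - 85)) = 16195*((1/2)*(-5)*(-1/10)*(-83)) = 16195*(-83/4) = -1344185/4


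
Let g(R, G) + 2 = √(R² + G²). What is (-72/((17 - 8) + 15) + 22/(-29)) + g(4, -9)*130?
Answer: -7649/29 + 130*√97 ≈ 1016.6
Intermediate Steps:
g(R, G) = -2 + √(G² + R²) (g(R, G) = -2 + √(R² + G²) = -2 + √(G² + R²))
(-72/((17 - 8) + 15) + 22/(-29)) + g(4, -9)*130 = (-72/((17 - 8) + 15) + 22/(-29)) + (-2 + √((-9)² + 4²))*130 = (-72/(9 + 15) + 22*(-1/29)) + (-2 + √(81 + 16))*130 = (-72/24 - 22/29) + (-2 + √97)*130 = (-72*1/24 - 22/29) + (-260 + 130*√97) = (-3 - 22/29) + (-260 + 130*√97) = -109/29 + (-260 + 130*√97) = -7649/29 + 130*√97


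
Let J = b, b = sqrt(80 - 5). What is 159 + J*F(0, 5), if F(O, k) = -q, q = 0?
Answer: 159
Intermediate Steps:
b = 5*sqrt(3) (b = sqrt(75) = 5*sqrt(3) ≈ 8.6602)
J = 5*sqrt(3) ≈ 8.6602
F(O, k) = 0 (F(O, k) = -1*0 = 0)
159 + J*F(0, 5) = 159 + (5*sqrt(3))*0 = 159 + 0 = 159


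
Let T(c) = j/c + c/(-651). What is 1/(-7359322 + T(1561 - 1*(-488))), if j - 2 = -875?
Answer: -148211/1090733002578 ≈ -1.3588e-7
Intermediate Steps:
j = -873 (j = 2 - 875 = -873)
T(c) = -873/c - c/651 (T(c) = -873/c + c/(-651) = -873/c + c*(-1/651) = -873/c - c/651)
1/(-7359322 + T(1561 - 1*(-488))) = 1/(-7359322 + (-873/(1561 - 1*(-488)) - (1561 - 1*(-488))/651)) = 1/(-7359322 + (-873/(1561 + 488) - (1561 + 488)/651)) = 1/(-7359322 + (-873/2049 - 1/651*2049)) = 1/(-7359322 + (-873*1/2049 - 683/217)) = 1/(-7359322 + (-291/683 - 683/217)) = 1/(-7359322 - 529636/148211) = 1/(-1090733002578/148211) = -148211/1090733002578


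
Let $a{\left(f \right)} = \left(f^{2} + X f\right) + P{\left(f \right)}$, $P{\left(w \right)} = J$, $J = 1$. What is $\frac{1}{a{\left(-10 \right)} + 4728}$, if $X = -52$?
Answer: $\frac{1}{5349} \approx 0.00018695$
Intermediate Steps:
$P{\left(w \right)} = 1$
$a{\left(f \right)} = 1 + f^{2} - 52 f$ ($a{\left(f \right)} = \left(f^{2} - 52 f\right) + 1 = 1 + f^{2} - 52 f$)
$\frac{1}{a{\left(-10 \right)} + 4728} = \frac{1}{\left(1 + \left(-10\right)^{2} - -520\right) + 4728} = \frac{1}{\left(1 + 100 + 520\right) + 4728} = \frac{1}{621 + 4728} = \frac{1}{5349}$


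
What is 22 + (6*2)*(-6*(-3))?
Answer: 238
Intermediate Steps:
22 + (6*2)*(-6*(-3)) = 22 + 12*18 = 22 + 216 = 238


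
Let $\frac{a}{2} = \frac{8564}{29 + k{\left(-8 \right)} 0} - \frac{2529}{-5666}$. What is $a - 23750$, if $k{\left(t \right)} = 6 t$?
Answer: $- \frac{1902631785}{82157} \approx -23159.0$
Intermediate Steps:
$a = \frac{48596965}{82157}$ ($a = 2 \left(\frac{8564}{29 + 6 \left(-8\right) 0} - \frac{2529}{-5666}\right) = 2 \left(\frac{8564}{29 - 0} - - \frac{2529}{5666}\right) = 2 \left(\frac{8564}{29 + 0} + \frac{2529}{5666}\right) = 2 \left(\frac{8564}{29} + \frac{2529}{5666}\right) = 2 \cdot \frac{48596965}{164314} = \frac{48596965}{82157} \approx 591.51$)
$a - 23750 = \frac{48596965}{82157} - 23750 = - \frac{1902631785}{82157}$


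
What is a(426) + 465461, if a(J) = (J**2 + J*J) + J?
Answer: 828839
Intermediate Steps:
a(J) = J + 2*J**2 (a(J) = (J**2 + J**2) + J = 2*J**2 + J = J + 2*J**2)
a(426) + 465461 = 426*(1 + 2*426) + 465461 = 426*(1 + 852) + 465461 = 426*853 + 465461 = 363378 + 465461 = 828839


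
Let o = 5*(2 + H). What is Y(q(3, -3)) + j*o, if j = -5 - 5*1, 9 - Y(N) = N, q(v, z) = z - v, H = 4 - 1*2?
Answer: -185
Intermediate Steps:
H = 2 (H = 4 - 2 = 2)
Y(N) = 9 - N
o = 20 (o = 5*(2 + 2) = 5*4 = 20)
j = -10 (j = -5 - 5 = -10)
Y(q(3, -3)) + j*o = (9 - (-3 - 1*3)) - 10*20 = (9 - (-3 - 3)) - 200 = (9 - 1*(-6)) - 200 = (9 + 6) - 200 = 15 - 200 = -185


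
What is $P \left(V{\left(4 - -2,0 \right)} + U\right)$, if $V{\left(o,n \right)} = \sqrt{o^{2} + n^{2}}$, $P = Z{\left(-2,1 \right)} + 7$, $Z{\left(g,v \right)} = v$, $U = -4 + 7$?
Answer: $72$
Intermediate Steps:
$U = 3$
$P = 8$ ($P = 1 + 7 = 8$)
$V{\left(o,n \right)} = \sqrt{n^{2} + o^{2}}$
$P \left(V{\left(4 - -2,0 \right)} + U\right) = 8 \left(\sqrt{0^{2} + \left(4 - -2\right)^{2}} + 3\right) = 8 \left(\sqrt{0 + \left(4 + 2\right)^{2}} + 3\right) = 8 \left(\sqrt{0 + 6^{2}} + 3\right) = 8 \left(\sqrt{0 + 36} + 3\right) = 8 \left(\sqrt{36} + 3\right) = 8 \left(6 + 3\right) = 8 \cdot 9 = 72$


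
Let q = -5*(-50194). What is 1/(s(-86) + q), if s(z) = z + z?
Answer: 1/250798 ≈ 3.9873e-6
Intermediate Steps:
s(z) = 2*z
q = 250970
1/(s(-86) + q) = 1/(2*(-86) + 250970) = 1/(-172 + 250970) = 1/250798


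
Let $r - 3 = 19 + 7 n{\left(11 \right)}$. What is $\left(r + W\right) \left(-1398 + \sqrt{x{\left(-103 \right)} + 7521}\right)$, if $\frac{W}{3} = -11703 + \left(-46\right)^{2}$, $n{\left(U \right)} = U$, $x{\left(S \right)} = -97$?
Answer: $40069476 - 458592 \sqrt{29} \approx 3.76 \cdot 10^{7}$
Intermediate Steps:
$r = 99$ ($r = 3 + \left(19 + 7 \cdot 11\right) = 3 + \left(19 + 77\right) = 3 + 96 = 99$)
$W = -28761$ ($W = 3 \left(-11703 + \left(-46\right)^{2}\right) = 3 \left(-11703 + 2116\right) = 3 \left(-9587\right) = -28761$)
$\left(r + W\right) \left(-1398 + \sqrt{x{\left(-103 \right)} + 7521}\right) = \left(99 - 28761\right) \left(-1398 + \sqrt{-97 + 7521}\right) = - 28662 \left(-1398 + \sqrt{7424}\right) = - 28662 \left(-1398 + 16 \sqrt{29}\right) = 40069476 - 458592 \sqrt{29}$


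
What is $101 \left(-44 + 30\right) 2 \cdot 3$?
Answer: $-8484$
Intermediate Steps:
$101 \left(-44 + 30\right) 2 \cdot 3 = 101 \left(-14\right) 6 = \left(-1414\right) 6 = -8484$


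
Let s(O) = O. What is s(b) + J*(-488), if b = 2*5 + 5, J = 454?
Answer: -221537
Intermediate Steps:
b = 15 (b = 10 + 5 = 15)
s(b) + J*(-488) = 15 + 454*(-488) = 15 - 221552 = -221537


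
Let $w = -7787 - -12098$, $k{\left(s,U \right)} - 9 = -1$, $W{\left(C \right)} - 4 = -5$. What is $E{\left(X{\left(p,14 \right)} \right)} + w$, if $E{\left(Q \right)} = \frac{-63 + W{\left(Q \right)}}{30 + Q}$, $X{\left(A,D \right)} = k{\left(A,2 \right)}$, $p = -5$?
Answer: $\frac{81877}{19} \approx 4309.3$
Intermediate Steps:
$W{\left(C \right)} = -1$ ($W{\left(C \right)} = 4 - 5 = -1$)
$k{\left(s,U \right)} = 8$ ($k{\left(s,U \right)} = 9 - 1 = 8$)
$X{\left(A,D \right)} = 8$
$E{\left(Q \right)} = - \frac{64}{30 + Q}$ ($E{\left(Q \right)} = \frac{-63 - 1}{30 + Q} = - \frac{64}{30 + Q}$)
$w = 4311$ ($w = -7787 + 12098 = 4311$)
$E{\left(X{\left(p,14 \right)} \right)} + w = - \frac{64}{30 + 8} + 4311 = - \frac{64}{38} + 4311 = \left(-64\right) \frac{1}{38} + 4311 = - \frac{32}{19} + 4311 = \frac{81877}{19}$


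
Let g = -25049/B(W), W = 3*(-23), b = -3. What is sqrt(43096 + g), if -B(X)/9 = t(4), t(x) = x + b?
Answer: sqrt(412913)/3 ≈ 214.19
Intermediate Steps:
W = -69
t(x) = -3 + x (t(x) = x - 3 = -3 + x)
B(X) = -9 (B(X) = -9*(-3 + 4) = -9*1 = -9)
g = 25049/9 (g = -25049/(-9) = -25049*(-1/9) = 25049/9 ≈ 2783.2)
sqrt(43096 + g) = sqrt(43096 + 25049/9) = sqrt(412913/9) = sqrt(412913)/3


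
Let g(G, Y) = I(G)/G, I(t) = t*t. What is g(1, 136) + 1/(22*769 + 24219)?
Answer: 41138/41137 ≈ 1.0000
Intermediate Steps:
I(t) = t²
g(G, Y) = G (g(G, Y) = G²/G = G)
g(1, 136) + 1/(22*769 + 24219) = 1 + 1/(22*769 + 24219) = 1 + 1/(16918 + 24219) = 1 + 1/41137 = 41138/41137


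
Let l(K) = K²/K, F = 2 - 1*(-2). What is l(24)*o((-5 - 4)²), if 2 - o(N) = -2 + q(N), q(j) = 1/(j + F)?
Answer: 8136/85 ≈ 95.718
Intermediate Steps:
F = 4 (F = 2 + 2 = 4)
l(K) = K
q(j) = 1/(4 + j) (q(j) = 1/(j + 4) = 1/(4 + j))
o(N) = 4 - 1/(4 + N) (o(N) = 2 - (-2 + 1/(4 + N)) = 2 + (2 - 1/(4 + N)) = 4 - 1/(4 + N))
l(24)*o((-5 - 4)²) = 24*((15 + 4*(-5 - 4)²)/(4 + (-5 - 4)²)) = 24*((15 + 4*(-9)²)/(4 + (-9)²)) = 24*((15 + 4*81)/(4 + 81)) = 24*((15 + 324)/85) = 24*((1/85)*339) = 24*(339/85) = 8136/85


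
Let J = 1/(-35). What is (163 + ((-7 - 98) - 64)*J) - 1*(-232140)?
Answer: 8130774/35 ≈ 2.3231e+5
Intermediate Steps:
J = -1/35 ≈ -0.028571
(163 + ((-7 - 98) - 64)*J) - 1*(-232140) = (163 + ((-7 - 98) - 64)*(-1/35)) - 1*(-232140) = (163 + (-105 - 64)*(-1/35)) + 232140 = (163 - 169*(-1/35)) + 232140 = (163 + 169/35) + 232140 = 5874/35 + 232140 = 8130774/35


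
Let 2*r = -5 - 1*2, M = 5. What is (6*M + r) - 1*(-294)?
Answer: 641/2 ≈ 320.50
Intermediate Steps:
r = -7/2 (r = (-5 - 1*2)/2 = (-5 - 2)/2 = (1/2)*(-7) = -7/2 ≈ -3.5000)
(6*M + r) - 1*(-294) = (6*5 - 7/2) - 1*(-294) = (30 - 7/2) + 294 = 53/2 + 294 = 641/2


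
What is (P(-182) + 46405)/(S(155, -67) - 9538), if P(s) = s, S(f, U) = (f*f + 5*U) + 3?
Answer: 46223/14155 ≈ 3.2655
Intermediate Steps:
S(f, U) = 3 + f**2 + 5*U (S(f, U) = (f**2 + 5*U) + 3 = 3 + f**2 + 5*U)
(P(-182) + 46405)/(S(155, -67) - 9538) = (-182 + 46405)/((3 + 155**2 + 5*(-67)) - 9538) = 46223/((3 + 24025 - 335) - 9538) = 46223/(23693 - 9538) = 46223/14155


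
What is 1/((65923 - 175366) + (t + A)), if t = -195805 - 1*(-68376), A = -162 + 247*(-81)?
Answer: -1/257041 ≈ -3.8904e-6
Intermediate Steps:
A = -20169 (A = -162 - 20007 = -20169)
t = -127429 (t = -195805 + 68376 = -127429)
1/((65923 - 175366) + (t + A)) = 1/((65923 - 175366) + (-127429 - 20169)) = 1/(-109443 - 147598) = 1/(-257041) = -1/257041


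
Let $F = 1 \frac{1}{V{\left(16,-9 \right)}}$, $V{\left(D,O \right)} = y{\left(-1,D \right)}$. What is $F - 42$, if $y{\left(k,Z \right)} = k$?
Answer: $-43$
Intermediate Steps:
$V{\left(D,O \right)} = -1$
$F = -1$ ($F = 1 \frac{1}{-1} = 1 \left(-1\right) = -1$)
$F - 42 = -1 - 42 = -43$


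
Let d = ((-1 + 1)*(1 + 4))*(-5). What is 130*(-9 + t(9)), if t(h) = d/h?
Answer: -1170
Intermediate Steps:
d = 0 (d = (0*5)*(-5) = 0*(-5) = 0)
t(h) = 0 (t(h) = 0/h = 0)
130*(-9 + t(9)) = 130*(-9 + 0) = 130*(-9) = -1170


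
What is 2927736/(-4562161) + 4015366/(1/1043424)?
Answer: 19114219399432242888/4562161 ≈ 4.1897e+12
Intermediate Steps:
2927736/(-4562161) + 4015366/(1/1043424) = 2927736*(-1/4562161) + 4015366/(1/1043424) = -2927736/4562161 + 4015366*1043424 = -2927736/4562161 + 4189729253184 = 19114219399432242888/4562161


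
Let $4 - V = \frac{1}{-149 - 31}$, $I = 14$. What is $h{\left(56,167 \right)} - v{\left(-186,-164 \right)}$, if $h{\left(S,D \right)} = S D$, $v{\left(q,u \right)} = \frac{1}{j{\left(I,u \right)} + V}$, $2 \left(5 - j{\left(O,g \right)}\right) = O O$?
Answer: $\frac{149809868}{16019} \approx 9352.0$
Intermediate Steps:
$V = \frac{721}{180}$ ($V = 4 - \frac{1}{-149 - 31} = 4 - \frac{1}{-180} = 4 - - \frac{1}{180} = 4 + \frac{1}{180} = \frac{721}{180} \approx 4.0056$)
$j{\left(O,g \right)} = 5 - \frac{O^{2}}{2}$ ($j{\left(O,g \right)} = 5 - \frac{O O}{2} = 5 - \frac{O^{2}}{2}$)
$v{\left(q,u \right)} = - \frac{180}{16019}$ ($v{\left(q,u \right)} = \frac{1}{\left(5 - \frac{14^{2}}{2}\right) + \frac{721}{180}} = \frac{1}{\left(5 - 98\right) + \frac{721}{180}} = \frac{1}{-93 + \frac{721}{180}} = \frac{1}{- \frac{16019}{180}} = - \frac{180}{16019}$)
$h{\left(S,D \right)} = D S$
$h{\left(56,167 \right)} - v{\left(-186,-164 \right)} = 167 \cdot 56 - - \frac{180}{16019} = 9352 + \frac{180}{16019} = \frac{149809868}{16019}$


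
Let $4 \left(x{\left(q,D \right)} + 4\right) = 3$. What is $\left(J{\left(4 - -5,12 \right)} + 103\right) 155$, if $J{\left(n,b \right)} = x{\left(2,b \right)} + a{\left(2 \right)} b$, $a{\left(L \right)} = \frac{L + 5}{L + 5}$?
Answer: $\frac{69285}{4} \approx 17321.0$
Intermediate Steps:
$x{\left(q,D \right)} = - \frac{13}{4}$ ($x{\left(q,D \right)} = -4 + \frac{1}{4} \cdot 3 = -4 + \frac{3}{4} = - \frac{13}{4}$)
$a{\left(L \right)} = 1$ ($a{\left(L \right)} = \frac{5 + L}{5 + L} = 1$)
$J{\left(n,b \right)} = - \frac{13}{4} + b$ ($J{\left(n,b \right)} = - \frac{13}{4} + 1 b = - \frac{13}{4} + b$)
$\left(J{\left(4 - -5,12 \right)} + 103\right) 155 = \left(\left(- \frac{13}{4} + 12\right) + 103\right) 155 = \left(\frac{35}{4} + 103\right) 155 = \frac{447}{4} \cdot 155 = \frac{69285}{4}$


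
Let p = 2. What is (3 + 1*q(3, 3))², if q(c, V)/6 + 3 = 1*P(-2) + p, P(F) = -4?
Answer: 729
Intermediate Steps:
q(c, V) = -30 (q(c, V) = -18 + 6*(1*(-4) + 2) = -18 + 6*(-4 + 2) = -18 + 6*(-2) = -18 - 12 = -30)
(3 + 1*q(3, 3))² = (3 + 1*(-30))² = (3 - 30)² = (-27)² = 729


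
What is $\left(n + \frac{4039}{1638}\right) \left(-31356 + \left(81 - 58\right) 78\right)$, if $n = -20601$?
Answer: $\frac{1826801603}{3} \approx 6.0893 \cdot 10^{8}$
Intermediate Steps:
$\left(n + \frac{4039}{1638}\right) \left(-31356 + \left(81 - 58\right) 78\right) = \left(-20601 + \frac{4039}{1638}\right) \left(-31356 + \left(81 - 58\right) 78\right) = \left(-20601 + 4039 \cdot \frac{1}{1638}\right) \left(-31356 + 23 \cdot 78\right) = \left(-20601 + \frac{577}{234}\right) \left(-31356 + 1794\right) = \left(- \frac{4820057}{234}\right) \left(-29562\right) = \frac{1826801603}{3}$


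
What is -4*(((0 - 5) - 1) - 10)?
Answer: 64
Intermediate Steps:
-4*(((0 - 5) - 1) - 10) = -4*((-5 - 1) - 10) = -4*(-6 - 10) = -4*(-16) = 64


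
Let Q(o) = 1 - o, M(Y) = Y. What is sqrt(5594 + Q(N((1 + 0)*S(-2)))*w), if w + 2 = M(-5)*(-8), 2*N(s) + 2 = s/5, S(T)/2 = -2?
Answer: sqrt(142130)/5 ≈ 75.400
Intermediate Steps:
S(T) = -4 (S(T) = 2*(-2) = -4)
N(s) = -1 + s/10 (N(s) = -1 + (s/5)/2 = -1 + s/10)
w = 38 (w = -2 - 5*(-8) = -2 + 40 = 38)
sqrt(5594 + Q(N((1 + 0)*S(-2)))*w) = sqrt(5594 + (1 - (-1 + ((1 + 0)*(-4))/10))*38) = sqrt(5594 + (1 - (-1 + (1*(-4))/10))*38) = sqrt(5594 + (1 - (-1 + (1/10)*(-4)))*38) = sqrt(5594 + (1 - (-1 - 2/5))*38) = sqrt(5594 + (1 - 1*(-7/5))*38) = sqrt(5594 + (1 + 7/5)*38) = sqrt(5594 + (12/5)*38) = sqrt(5594 + 456/5) = sqrt(28426/5) = sqrt(142130)/5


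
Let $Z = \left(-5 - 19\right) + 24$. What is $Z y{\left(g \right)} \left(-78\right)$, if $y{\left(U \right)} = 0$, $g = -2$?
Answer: $0$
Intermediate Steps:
$Z = 0$ ($Z = -24 + 24 = 0$)
$Z y{\left(g \right)} \left(-78\right) = 0 \cdot 0 \left(-78\right) = 0 \left(-78\right) = 0$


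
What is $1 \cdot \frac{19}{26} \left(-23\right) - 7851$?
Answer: $- \frac{204563}{26} \approx -7867.8$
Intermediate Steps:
$1 \cdot \frac{19}{26} \left(-23\right) - 7851 = \frac{19}{26} \left(-23\right) - 7851 = - \frac{437}{26} - 7851 = - \frac{204563}{26}$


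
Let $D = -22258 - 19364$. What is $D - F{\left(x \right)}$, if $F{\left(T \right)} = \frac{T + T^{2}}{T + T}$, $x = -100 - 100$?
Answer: $- \frac{83045}{2} \approx -41523.0$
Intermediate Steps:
$x = -200$
$F{\left(T \right)} = \frac{T + T^{2}}{2 T}$
$D = -41622$
$D - F{\left(x \right)} = -41622 - \left(\frac{1}{2} + \frac{1}{2} \left(-200\right)\right) = -41622 - \left(\frac{1}{2} - 100\right) = -41622 - - \frac{199}{2} = -41622 + \frac{199}{2} = - \frac{83045}{2}$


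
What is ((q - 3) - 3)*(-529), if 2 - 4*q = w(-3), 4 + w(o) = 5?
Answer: 12167/4 ≈ 3041.8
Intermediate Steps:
w(o) = 1 (w(o) = -4 + 5 = 1)
q = ¼ (q = ½ - ¼*1 = ½ - ¼ = ¼ ≈ 0.25000)
((q - 3) - 3)*(-529) = ((¼ - 3) - 3)*(-529) = (-11/4 - 3)*(-529) = -23/4*(-529) = 12167/4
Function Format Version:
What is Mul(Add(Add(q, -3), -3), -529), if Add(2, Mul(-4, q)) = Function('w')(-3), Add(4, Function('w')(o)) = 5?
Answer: Rational(12167, 4) ≈ 3041.8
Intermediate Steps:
Function('w')(o) = 1 (Function('w')(o) = Add(-4, 5) = 1)
q = Rational(1, 4) (q = Add(Rational(1, 2), Mul(Rational(-1, 4), 1)) = Add(Rational(1, 2), Rational(-1, 4)) = Rational(1, 4) ≈ 0.25000)
Mul(Add(Add(q, -3), -3), -529) = Mul(Add(Add(Rational(1, 4), -3), -3), -529) = Mul(Add(Rational(-11, 4), -3), -529) = Mul(Rational(-23, 4), -529) = Rational(12167, 4)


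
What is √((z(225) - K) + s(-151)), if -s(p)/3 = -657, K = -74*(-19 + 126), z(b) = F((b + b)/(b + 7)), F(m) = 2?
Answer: 3*√1099 ≈ 99.453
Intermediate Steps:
z(b) = 2
K = -7918 (K = -74*107 = -7918)
s(p) = 1971 (s(p) = -3*(-657) = 1971)
√((z(225) - K) + s(-151)) = √((2 - 1*(-7918)) + 1971) = √((2 + 7918) + 1971) = √(7920 + 1971) = √9891 = 3*√1099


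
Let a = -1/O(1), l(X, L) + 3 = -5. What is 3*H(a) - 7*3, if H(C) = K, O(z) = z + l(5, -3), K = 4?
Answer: -9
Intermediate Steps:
l(X, L) = -8 (l(X, L) = -3 - 5 = -8)
O(z) = -8 + z (O(z) = z - 8 = -8 + z)
a = ⅐ (a = -1/(-8 + 1) = -1/(-7) = -1*(-⅐) = ⅐ ≈ 0.14286)
H(C) = 4
3*H(a) - 7*3 = 3*4 - 7*3 = 12 - 21 = -9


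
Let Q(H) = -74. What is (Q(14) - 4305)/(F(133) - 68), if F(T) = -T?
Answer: 4379/201 ≈ 21.786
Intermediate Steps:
(Q(14) - 4305)/(F(133) - 68) = (-74 - 4305)/(-1*133 - 68) = -4379/(-133 - 68) = -4379/(-201) = -4379*(-1/201) = 4379/201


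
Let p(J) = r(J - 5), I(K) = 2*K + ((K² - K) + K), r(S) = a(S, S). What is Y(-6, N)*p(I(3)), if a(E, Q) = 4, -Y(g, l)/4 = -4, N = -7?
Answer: 64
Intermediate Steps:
Y(g, l) = 16 (Y(g, l) = -4*(-4) = 16)
r(S) = 4
I(K) = K² + 2*K (I(K) = 2*K + K² = K² + 2*K)
p(J) = 4
Y(-6, N)*p(I(3)) = 16*4 = 64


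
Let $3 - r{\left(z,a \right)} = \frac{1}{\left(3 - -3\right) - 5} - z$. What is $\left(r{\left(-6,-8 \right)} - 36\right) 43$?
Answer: $-1720$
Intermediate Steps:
$r{\left(z,a \right)} = 2 + z$ ($r{\left(z,a \right)} = 3 - \left(\frac{1}{\left(3 - -3\right) - 5} - z\right) = 3 - \left(\frac{1}{\left(3 + 3\right) - 5} - z\right) = 3 - \left(\frac{1}{6 - 5} - z\right) = 3 - \left(1^{-1} - z\right) = 3 - \left(1 - z\right) = 3 + \left(-1 + z\right) = 2 + z$)
$\left(r{\left(-6,-8 \right)} - 36\right) 43 = \left(\left(2 - 6\right) - 36\right) 43 = \left(-4 - 36\right) 43 = \left(-40\right) 43 = -1720$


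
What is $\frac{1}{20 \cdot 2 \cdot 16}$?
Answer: $\frac{1}{640} \approx 0.0015625$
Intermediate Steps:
$\frac{1}{20 \cdot 2 \cdot 16} = \frac{1}{20 \cdot 32} = \frac{1}{640}$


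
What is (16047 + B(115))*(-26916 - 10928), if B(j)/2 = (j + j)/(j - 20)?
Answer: -11541852340/19 ≈ -6.0747e+8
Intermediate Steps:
B(j) = 4*j/(-20 + j) (B(j) = 2*((j + j)/(j - 20)) = 2*((2*j)/(-20 + j)) = 2*(2*j/(-20 + j)) = 4*j/(-20 + j))
(16047 + B(115))*(-26916 - 10928) = (16047 + 4*115/(-20 + 115))*(-26916 - 10928) = (16047 + 4*115/95)*(-37844) = (16047 + 4*115*(1/95))*(-37844) = (16047 + 92/19)*(-37844) = (304985/19)*(-37844) = -11541852340/19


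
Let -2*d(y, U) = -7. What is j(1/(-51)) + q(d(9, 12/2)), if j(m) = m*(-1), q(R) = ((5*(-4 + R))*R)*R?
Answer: -12487/408 ≈ -30.605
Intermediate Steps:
d(y, U) = 7/2 (d(y, U) = -1/2*(-7) = 7/2)
q(R) = R**2*(-20 + 5*R) (q(R) = ((-20 + 5*R)*R)*R = (R*(-20 + 5*R))*R = R**2*(-20 + 5*R))
j(m) = -m
j(1/(-51)) + q(d(9, 12/2)) = -1/(-51) + 5*(7/2)**2*(-4 + 7/2) = -1*(-1/51) + 5*(49/4)*(-1/2) = 1/51 - 245/8 = -12487/408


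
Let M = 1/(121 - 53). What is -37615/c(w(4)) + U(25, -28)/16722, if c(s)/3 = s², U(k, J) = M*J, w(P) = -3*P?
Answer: -594053863/6822576 ≈ -87.072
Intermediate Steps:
M = 1/68 ≈ 0.014706
U(k, J) = J/68
c(s) = 3*s²
-37615/c(w(4)) + U(25, -28)/16722 = -37615/(3*(-3*4)²) + ((1/68)*(-28))/16722 = -37615/(3*(-12)²) - 7/17*1/16722 = -37615/(3*144) - 7/284274 = -37615/432 - 7/284274 = -594053863/6822576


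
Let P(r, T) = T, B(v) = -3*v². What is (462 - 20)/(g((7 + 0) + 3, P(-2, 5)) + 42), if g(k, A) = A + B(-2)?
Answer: 442/35 ≈ 12.629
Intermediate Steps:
g(k, A) = -12 + A (g(k, A) = A - 3*(-2)² = A - 3*4 = A - 12 = -12 + A)
(462 - 20)/(g((7 + 0) + 3, P(-2, 5)) + 42) = (462 - 20)/((-12 + 5) + 42) = 442/(-7 + 42) = 442/35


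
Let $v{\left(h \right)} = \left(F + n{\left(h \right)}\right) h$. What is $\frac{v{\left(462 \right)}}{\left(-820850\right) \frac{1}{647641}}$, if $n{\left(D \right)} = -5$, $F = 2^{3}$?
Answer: $- \frac{448815213}{410425} \approx -1093.5$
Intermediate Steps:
$F = 8$
$v{\left(h \right)} = 3 h$ ($v{\left(h \right)} = \left(8 - 5\right) h = 3 h$)
$\frac{v{\left(462 \right)}}{\left(-820850\right) \frac{1}{647641}} = \frac{3 \cdot 462}{\left(-820850\right) \frac{1}{647641}} = \frac{1386}{\left(-820850\right) \frac{1}{647641}} = \frac{1386}{- \frac{820850}{647641}} = 1386 \left(- \frac{647641}{820850}\right) = - \frac{448815213}{410425}$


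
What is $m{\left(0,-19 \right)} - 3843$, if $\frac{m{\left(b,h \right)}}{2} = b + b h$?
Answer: $-3843$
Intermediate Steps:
$m{\left(b,h \right)} = 2 b + 2 b h$ ($m{\left(b,h \right)} = 2 \left(b + b h\right) = 2 b + 2 b h$)
$m{\left(0,-19 \right)} - 3843 = 2 \cdot 0 \left(1 - 19\right) - 3843 = 2 \cdot 0 \left(-18\right) - 3843 = 0 - 3843 = -3843$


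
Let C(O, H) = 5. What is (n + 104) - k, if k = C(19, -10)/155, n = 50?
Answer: 4773/31 ≈ 153.97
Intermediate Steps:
k = 1/31 (k = 5/155 = 5*(1/155) = 1/31 ≈ 0.032258)
(n + 104) - k = (50 + 104) - 1*1/31 = 154 - 1/31 = 4773/31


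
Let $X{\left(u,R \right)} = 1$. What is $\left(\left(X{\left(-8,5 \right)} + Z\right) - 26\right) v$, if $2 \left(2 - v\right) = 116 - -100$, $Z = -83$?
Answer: $11448$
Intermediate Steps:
$v = -106$ ($v = 2 - \frac{116 - -100}{2} = 2 - \frac{116 + 100}{2} = 2 - 108 = -106$)
$\left(\left(X{\left(-8,5 \right)} + Z\right) - 26\right) v = \left(\left(1 - 83\right) - 26\right) \left(-106\right) = \left(-82 - 26\right) \left(-106\right) = \left(-108\right) \left(-106\right) = 11448$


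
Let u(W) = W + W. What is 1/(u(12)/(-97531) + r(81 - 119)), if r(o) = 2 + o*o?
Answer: 97531/141029802 ≈ 0.00069156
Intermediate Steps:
u(W) = 2*W
r(o) = 2 + o**2
1/(u(12)/(-97531) + r(81 - 119)) = 1/((2*12)/(-97531) + (2 + (81 - 119)**2)) = 1/(24*(-1/97531) + (2 + (-38)**2)) = 1/(-24/97531 + (2 + 1444)) = 1/(-24/97531 + 1446) = 1/(141029802/97531) = 97531/141029802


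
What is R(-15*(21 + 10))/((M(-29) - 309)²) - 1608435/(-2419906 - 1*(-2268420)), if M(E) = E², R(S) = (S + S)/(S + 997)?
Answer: 60544983869025/5702265097312 ≈ 10.618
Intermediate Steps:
R(S) = 2*S/(997 + S) (R(S) = (2*S)/(997 + S) = 2*S/(997 + S))
R(-15*(21 + 10))/((M(-29) - 309)²) - 1608435/(-2419906 - 1*(-2268420)) = (2*(-15*(21 + 10))/(997 - 15*(21 + 10)))/(((-29)² - 309)²) - 1608435/(-2419906 - 1*(-2268420)) = (2*(-15*31)/(997 - 15*31))/((841 - 309)²) - 1608435/(-2419906 + 2268420) = (2*(-465)/(997 - 465))/(532²) - 1608435/(-151486) = (2*(-465)/532)/283024 - 1608435*(-1/151486) = (2*(-465)*(1/532))*(1/283024) + 1608435/151486 = -465/266*1/283024 + 1608435/151486 = -465/75284384 + 1608435/151486 = 60544983869025/5702265097312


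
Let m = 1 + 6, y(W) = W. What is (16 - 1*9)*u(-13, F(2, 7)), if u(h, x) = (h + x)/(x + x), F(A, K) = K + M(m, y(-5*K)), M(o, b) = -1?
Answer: -49/12 ≈ -4.0833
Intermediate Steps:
m = 7
F(A, K) = -1 + K (F(A, K) = K - 1 = -1 + K)
u(h, x) = (h + x)/(2*x) (u(h, x) = (h + x)/((2*x)) = (h + x)*(1/(2*x)) = (h + x)/(2*x))
(16 - 1*9)*u(-13, F(2, 7)) = (16 - 1*9)*((-13 + (-1 + 7))/(2*(-1 + 7))) = (16 - 9)*((1/2)*(-13 + 6)/6) = 7*((1/2)*(1/6)*(-7)) = 7*(-7/12) = -49/12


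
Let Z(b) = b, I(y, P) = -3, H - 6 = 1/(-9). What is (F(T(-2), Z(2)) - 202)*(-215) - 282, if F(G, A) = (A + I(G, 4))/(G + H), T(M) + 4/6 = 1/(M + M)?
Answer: 7731232/179 ≈ 43191.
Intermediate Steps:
H = 53/9 (H = 6 + 1/(-9) = 6 + 1*(-⅑) = 6 - ⅑ = 53/9 ≈ 5.8889)
T(M) = -⅔ + 1/(2*M) (T(M) = -⅔ + 1/(M + M) = -⅔ + 1/(2*M))
F(G, A) = (-3 + A)/(53/9 + G) (F(G, A) = (A - 3)/(G + 53/9) = (-3 + A)/(53/9 + G))
(F(T(-2), Z(2)) - 202)*(-215) - 282 = (9*(-3 + 2)/(53 + 9*((⅙)*(3 - 4*(-2))/(-2))) - 202)*(-215) - 282 = (9*(-1)/(53 + 9*((⅙)*(-½)*(3 + 8))) - 202)*(-215) - 282 = (9*(-1)/(53 + 9*((⅙)*(-½)*11)) - 202)*(-215) - 282 = (9*(-1)/(53 + 9*(-11/12)) - 202)*(-215) - 282 = (9*(-1)/(53 - 33/4) - 202)*(-215) - 282 = (9*(-1)/(179/4) - 202)*(-215) - 282 = (9*(4/179)*(-1) - 202)*(-215) - 282 = (-36/179 - 202)*(-215) - 282 = -36194/179*(-215) - 282 = 7781710/179 - 282 = 7731232/179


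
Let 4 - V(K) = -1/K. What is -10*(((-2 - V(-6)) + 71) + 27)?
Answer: -2765/3 ≈ -921.67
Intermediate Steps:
V(K) = 4 + 1/K (V(K) = 4 - (-1)/K = 4 + 1/K)
-10*(((-2 - V(-6)) + 71) + 27) = -10*(((-2 - (4 + 1/(-6))) + 71) + 27) = -10*(((-2 - (4 - ⅙)) + 71) + 27) = -10*(((-2 - 1*23/6) + 71) + 27) = -10*(((-2 - 23/6) + 71) + 27) = -10*((-35/6 + 71) + 27) = -10*(391/6 + 27) = -10*553/6 = -2765/3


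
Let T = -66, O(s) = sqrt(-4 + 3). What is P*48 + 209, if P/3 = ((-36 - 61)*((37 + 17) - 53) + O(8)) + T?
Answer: -23263 + 144*I ≈ -23263.0 + 144.0*I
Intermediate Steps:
O(s) = I (O(s) = sqrt(-1) = I)
P = -489 + 3*I (P = 3*(((-36 - 61)*((37 + 17) - 53) + I) - 66) = 3*((-97*(54 - 53) + I) - 66) = 3*((-97*1 + I) - 66) = 3*((-97 + I) - 66) = 3*(-163 + I) = -489 + 3*I ≈ -489.0 + 3.0*I)
P*48 + 209 = (-489 + 3*I)*48 + 209 = (-23472 + 144*I) + 209 = -23263 + 144*I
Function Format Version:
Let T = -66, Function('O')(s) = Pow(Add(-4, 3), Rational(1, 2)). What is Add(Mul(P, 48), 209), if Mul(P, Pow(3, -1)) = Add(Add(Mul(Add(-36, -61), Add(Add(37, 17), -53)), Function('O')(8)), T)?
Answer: Add(-23263, Mul(144, I)) ≈ Add(-23263., Mul(144.00, I))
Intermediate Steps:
Function('O')(s) = I (Function('O')(s) = Pow(-1, Rational(1, 2)) = I)
P = Add(-489, Mul(3, I)) (P = Mul(3, Add(Add(Mul(Add(-36, -61), Add(Add(37, 17), -53)), I), -66)) = Mul(3, Add(Add(Mul(-97, Add(54, -53)), I), -66)) = Mul(3, Add(Add(Mul(-97, 1), I), -66)) = Mul(3, Add(Add(-97, I), -66)) = Mul(3, Add(-163, I)) = Add(-489, Mul(3, I)) ≈ Add(-489.00, Mul(3.0000, I)))
Add(Mul(P, 48), 209) = Add(Mul(Add(-489, Mul(3, I)), 48), 209) = Add(Add(-23472, Mul(144, I)), 209) = Add(-23263, Mul(144, I))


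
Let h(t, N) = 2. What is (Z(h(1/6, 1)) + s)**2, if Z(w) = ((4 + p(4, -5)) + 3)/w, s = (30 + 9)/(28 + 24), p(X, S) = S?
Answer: 49/16 ≈ 3.0625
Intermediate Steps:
s = 3/4 (s = 39/52 = 39*(1/52) = 3/4 ≈ 0.75000)
Z(w) = 2/w (Z(w) = ((4 - 5) + 3)/w = (-1 + 3)/w = 2/w)
(Z(h(1/6, 1)) + s)**2 = (2/2 + 3/4)**2 = (2*(1/2) + 3/4)**2 = (1 + 3/4)**2 = (7/4)**2 = 49/16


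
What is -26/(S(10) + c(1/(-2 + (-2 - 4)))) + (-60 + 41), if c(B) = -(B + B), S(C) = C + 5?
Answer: -1263/61 ≈ -20.705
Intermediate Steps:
S(C) = 5 + C
c(B) = -2*B
-26/(S(10) + c(1/(-2 + (-2 - 4)))) + (-60 + 41) = -26/((5 + 10) - 2/(-2 + (-2 - 4))) + (-60 + 41) = -26/(15 - 2/(-2 - 6)) - 19 = -26/(15 - 2/(-8)) - 19 = -26/(15 - 2*(-⅛)) - 19 = -26/(15 + ¼) - 19 = -26/61/4 - 19 = -26*4/61 - 19 = -104/61 - 19 = -1263/61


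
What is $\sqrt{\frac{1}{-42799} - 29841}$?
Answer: $\frac{4 i \sqrt{3416336445190}}{42799} \approx 172.75 i$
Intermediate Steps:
$\sqrt{\frac{1}{-42799} - 29841} = \sqrt{- \frac{1}{42799} - 29841} = \sqrt{- \frac{1277164960}{42799}} = \frac{4 i \sqrt{3416336445190}}{42799}$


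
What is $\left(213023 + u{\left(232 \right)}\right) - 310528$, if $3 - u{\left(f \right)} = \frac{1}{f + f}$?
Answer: $- \frac{45240929}{464} \approx -97502.0$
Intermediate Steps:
$u{\left(f \right)} = 3 - \frac{1}{2 f}$ ($u{\left(f \right)} = 3 - \frac{1}{f + f} = 3 - \frac{1}{2 f}$)
$\left(213023 + u{\left(232 \right)}\right) - 310528 = \left(213023 + \left(3 - \frac{1}{2 \cdot 232}\right)\right) - 310528 = \left(213023 + \left(3 - \frac{1}{464}\right)\right) - 310528 = \left(213023 + \frac{1391}{464}\right) - 310528 = \frac{98844063}{464} - 310528 = - \frac{45240929}{464}$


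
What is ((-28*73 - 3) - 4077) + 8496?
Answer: 2372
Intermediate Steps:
((-28*73 - 3) - 4077) + 8496 = ((-2044 - 3) - 4077) + 8496 = (-2047 - 4077) + 8496 = -6124 + 8496 = 2372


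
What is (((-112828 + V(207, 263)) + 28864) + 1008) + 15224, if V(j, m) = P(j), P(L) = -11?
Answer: -67743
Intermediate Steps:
V(j, m) = -11
(((-112828 + V(207, 263)) + 28864) + 1008) + 15224 = (((-112828 - 11) + 28864) + 1008) + 15224 = ((-112839 + 28864) + 1008) + 15224 = (-83975 + 1008) + 15224 = -82967 + 15224 = -67743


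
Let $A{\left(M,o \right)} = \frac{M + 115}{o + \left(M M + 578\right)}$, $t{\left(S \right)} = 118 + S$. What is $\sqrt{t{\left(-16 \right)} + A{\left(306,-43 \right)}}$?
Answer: $\frac{\sqrt{904593724573}}{94171} \approx 10.1$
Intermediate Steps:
$A{\left(M,o \right)} = \frac{115 + M}{578 + o + M^{2}}$ ($A{\left(M,o \right)} = \frac{115 + M}{o + \left(M^{2} + 578\right)} = \frac{115 + M}{o + \left(578 + M^{2}\right)} = \frac{115 + M}{578 + o + M^{2}}$)
$\sqrt{t{\left(-16 \right)} + A{\left(306,-43 \right)}} = \sqrt{\left(118 - 16\right) + \frac{115 + 306}{578 - 43 + 306^{2}}} = \sqrt{102 + \frac{1}{578 - 43 + 93636} \cdot 421} = \sqrt{102 + \frac{1}{94171} \cdot 421} = \sqrt{102 + \frac{421}{94171}} = \sqrt{\frac{9605863}{94171}} = \frac{\sqrt{904593724573}}{94171}$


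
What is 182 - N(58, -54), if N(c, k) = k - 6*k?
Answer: -88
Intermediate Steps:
N(c, k) = -5*k
182 - N(58, -54) = 182 - (-5)*(-54) = 182 - 1*270 = 182 - 270 = -88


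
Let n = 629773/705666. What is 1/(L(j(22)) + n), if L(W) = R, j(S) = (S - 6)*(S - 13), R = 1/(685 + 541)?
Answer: 216286629/193201841 ≈ 1.1195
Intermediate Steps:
R = 1/1226 ≈ 0.00081566
j(S) = (-13 + S)*(-6 + S) (j(S) = (-6 + S)*(-13 + S) = (-13 + S)*(-6 + S))
n = 629773/705666 (n = 629773*(1/705666) = 629773/705666 ≈ 0.89245)
L(W) = 1/1226
1/(L(j(22)) + n) = 1/(1/1226 + 629773/705666) = 1/(193201841/216286629) = 216286629/193201841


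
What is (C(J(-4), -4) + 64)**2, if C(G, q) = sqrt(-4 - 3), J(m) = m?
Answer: (64 + I*sqrt(7))**2 ≈ 4089.0 + 338.66*I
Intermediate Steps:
C(G, q) = I*sqrt(7) (C(G, q) = sqrt(-7) = I*sqrt(7))
(C(J(-4), -4) + 64)**2 = (I*sqrt(7) + 64)**2 = (64 + I*sqrt(7))**2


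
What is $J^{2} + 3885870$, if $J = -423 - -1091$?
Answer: $4332094$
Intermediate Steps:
$J = 668$ ($J = -423 + 1091 = 668$)
$J^{2} + 3885870 = 668^{2} + 3885870 = 446224 + 3885870 = 4332094$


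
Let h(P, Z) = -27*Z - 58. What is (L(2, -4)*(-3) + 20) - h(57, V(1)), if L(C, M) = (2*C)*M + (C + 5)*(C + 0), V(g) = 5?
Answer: 219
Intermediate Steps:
h(P, Z) = -58 - 27*Z
L(C, M) = C*(5 + C) + 2*C*M (L(C, M) = 2*C*M + (5 + C)*C = 2*C*M + C*(5 + C) = C*(5 + C) + 2*C*M)
(L(2, -4)*(-3) + 20) - h(57, V(1)) = ((2*(5 + 2 + 2*(-4)))*(-3) + 20) - (-58 - 27*5) = ((2*(5 + 2 - 8))*(-3) + 20) - (-58 - 135) = ((2*(-1))*(-3) + 20) - 1*(-193) = (-2*(-3) + 20) + 193 = (6 + 20) + 193 = 26 + 193 = 219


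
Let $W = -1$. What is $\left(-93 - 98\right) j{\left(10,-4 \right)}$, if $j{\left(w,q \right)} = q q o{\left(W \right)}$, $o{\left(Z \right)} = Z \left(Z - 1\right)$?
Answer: $-6112$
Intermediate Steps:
$o{\left(Z \right)} = Z \left(-1 + Z\right)$
$j{\left(w,q \right)} = 2 q^{2}$ ($j{\left(w,q \right)} = q q \left(- (-1 - 1)\right) = q^{2} \left(\left(-1\right) \left(-2\right)\right) = q^{2} \cdot 2 = 2 q^{2}$)
$\left(-93 - 98\right) j{\left(10,-4 \right)} = \left(-93 - 98\right) 2 \left(-4\right)^{2} = - 191 \cdot 2 \cdot 16 = \left(-191\right) 32 = -6112$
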